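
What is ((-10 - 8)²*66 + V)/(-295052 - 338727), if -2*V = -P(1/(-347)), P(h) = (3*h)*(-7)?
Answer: -14840517/439842626 ≈ -0.033741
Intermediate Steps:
P(h) = -21*h
V = 21/694 (V = -(-1)*(-21/(-347))/2 = -(-1)*(-21*(-1/347))/2 = -(-1)*21/(2*347) = -½*(-21/347) = 21/694 ≈ 0.030259)
((-10 - 8)²*66 + V)/(-295052 - 338727) = ((-10 - 8)²*66 + 21/694)/(-295052 - 338727) = ((-18)²*66 + 21/694)/(-633779) = (324*66 + 21/694)*(-1/633779) = (21384 + 21/694)*(-1/633779) = (14840517/694)*(-1/633779) = -14840517/439842626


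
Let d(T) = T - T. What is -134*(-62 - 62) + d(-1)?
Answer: 16616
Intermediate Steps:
d(T) = 0
-134*(-62 - 62) + d(-1) = -134*(-62 - 62) + 0 = -134*(-124) + 0 = 16616 + 0 = 16616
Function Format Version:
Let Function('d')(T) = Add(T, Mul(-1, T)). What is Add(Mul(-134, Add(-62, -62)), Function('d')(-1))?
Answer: 16616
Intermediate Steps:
Function('d')(T) = 0
Add(Mul(-134, Add(-62, -62)), Function('d')(-1)) = Add(Mul(-134, Add(-62, -62)), 0) = Add(Mul(-134, -124), 0) = Add(16616, 0) = 16616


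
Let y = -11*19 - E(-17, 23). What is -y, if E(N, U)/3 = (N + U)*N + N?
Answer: -148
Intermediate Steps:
E(N, U) = 3*N + 3*N*(N + U) (E(N, U) = 3*((N + U)*N + N) = 3*(N*(N + U) + N) = 3*(N + N*(N + U)) = 3*N + 3*N*(N + U))
y = 148 (y = -11*19 - 3*(-17)*(1 - 17 + 23) = -209 - 3*(-17)*7 = -209 - 1*(-357) = -209 + 357 = 148)
-y = -1*148 = -148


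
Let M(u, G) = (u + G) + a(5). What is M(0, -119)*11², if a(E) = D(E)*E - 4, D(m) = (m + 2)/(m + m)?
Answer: -28919/2 ≈ -14460.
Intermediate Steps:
D(m) = (2 + m)/(2*m) (D(m) = (2 + m)/((2*m)) = (2 + m)*(1/(2*m)) = (2 + m)/(2*m))
a(E) = -3 + E/2 (a(E) = ((2 + E)/(2*E))*E - 4 = (1 + E/2) - 4 = -3 + E/2)
M(u, G) = -½ + G + u (M(u, G) = (u + G) + (-3 + (½)*5) = (G + u) + (-3 + 5/2) = (G + u) - ½ = -½ + G + u)
M(0, -119)*11² = (-½ - 119 + 0)*11² = -239/2*121 = -28919/2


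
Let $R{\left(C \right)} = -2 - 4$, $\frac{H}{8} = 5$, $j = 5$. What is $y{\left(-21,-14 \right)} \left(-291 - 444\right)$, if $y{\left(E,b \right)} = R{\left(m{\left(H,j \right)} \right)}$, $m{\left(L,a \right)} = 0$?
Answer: $4410$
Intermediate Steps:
$H = 40$ ($H = 8 \cdot 5 = 40$)
$R{\left(C \right)} = -6$ ($R{\left(C \right)} = -2 - 4 = -6$)
$y{\left(E,b \right)} = -6$
$y{\left(-21,-14 \right)} \left(-291 - 444\right) = - 6 \left(-291 - 444\right) = \left(-6\right) \left(-735\right) = 4410$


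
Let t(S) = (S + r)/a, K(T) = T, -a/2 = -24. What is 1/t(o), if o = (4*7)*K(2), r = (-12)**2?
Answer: 6/25 ≈ 0.24000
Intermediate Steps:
a = 48 (a = -2*(-24) = 48)
r = 144
o = 56 (o = (4*7)*2 = 28*2 = 56)
t(S) = 3 + S/48 (t(S) = (S + 144)/48 = (144 + S)/48 = 3 + S/48)
1/t(o) = 1/(3 + (1/48)*56) = 1/(3 + 7/6) = 1/(25/6) = 6/25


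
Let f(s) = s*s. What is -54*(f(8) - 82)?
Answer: 972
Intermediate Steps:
f(s) = s**2
-54*(f(8) - 82) = -54*(8**2 - 82) = -54*(64 - 82) = -54*(-18) = 972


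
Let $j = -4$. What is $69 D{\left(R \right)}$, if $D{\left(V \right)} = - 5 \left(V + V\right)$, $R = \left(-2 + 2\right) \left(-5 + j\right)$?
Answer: $0$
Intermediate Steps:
$R = 0$ ($R = \left(-2 + 2\right) \left(-5 - 4\right) = 0 \left(-9\right) = 0$)
$D{\left(V \right)} = - 10 V$ ($D{\left(V \right)} = - 5 \cdot 2 V = - 10 V$)
$69 D{\left(R \right)} = 69 \left(\left(-10\right) 0\right) = 69 \cdot 0 = 0$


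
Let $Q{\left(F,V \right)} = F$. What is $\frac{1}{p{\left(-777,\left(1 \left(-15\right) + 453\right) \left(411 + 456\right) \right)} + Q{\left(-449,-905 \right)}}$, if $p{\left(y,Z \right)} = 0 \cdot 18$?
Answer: $- \frac{1}{449} \approx -0.0022272$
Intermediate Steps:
$p{\left(y,Z \right)} = 0$
$\frac{1}{p{\left(-777,\left(1 \left(-15\right) + 453\right) \left(411 + 456\right) \right)} + Q{\left(-449,-905 \right)}} = \frac{1}{0 - 449} = \frac{1}{-449} = - \frac{1}{449}$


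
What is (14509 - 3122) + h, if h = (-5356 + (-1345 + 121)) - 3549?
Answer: 1258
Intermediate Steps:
h = -10129 (h = (-5356 - 1224) - 3549 = -6580 - 3549 = -10129)
(14509 - 3122) + h = (14509 - 3122) - 10129 = 11387 - 10129 = 1258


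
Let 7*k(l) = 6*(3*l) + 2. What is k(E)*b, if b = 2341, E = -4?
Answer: -23410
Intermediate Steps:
k(l) = 2/7 + 18*l/7 (k(l) = (6*(3*l) + 2)/7 = (18*l + 2)/7 = (2 + 18*l)/7 = 2/7 + 18*l/7)
k(E)*b = (2/7 + (18/7)*(-4))*2341 = (2/7 - 72/7)*2341 = -10*2341 = -23410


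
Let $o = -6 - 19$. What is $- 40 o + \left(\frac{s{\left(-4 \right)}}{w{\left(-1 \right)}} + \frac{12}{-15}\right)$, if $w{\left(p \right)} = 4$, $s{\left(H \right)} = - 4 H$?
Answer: $\frac{5016}{5} \approx 1003.2$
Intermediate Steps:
$o = -25$
$- 40 o + \left(\frac{s{\left(-4 \right)}}{w{\left(-1 \right)}} + \frac{12}{-15}\right) = \left(-40\right) \left(-25\right) + \left(\frac{\left(-4\right) \left(-4\right)}{4} + \frac{12}{-15}\right) = 1000 + \left(16 \cdot \frac{1}{4} + 12 \left(- \frac{1}{15}\right)\right) = 1000 + \left(4 - \frac{4}{5}\right) = 1000 + \frac{16}{5} = \frac{5016}{5}$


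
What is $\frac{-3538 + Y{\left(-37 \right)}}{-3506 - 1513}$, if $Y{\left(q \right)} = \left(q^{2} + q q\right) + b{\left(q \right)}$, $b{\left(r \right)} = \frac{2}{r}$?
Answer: $\frac{29602}{185703} \approx 0.1594$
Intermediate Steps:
$Y{\left(q \right)} = \frac{2}{q} + 2 q^{2}$ ($Y{\left(q \right)} = \left(q^{2} + q q\right) + \frac{2}{q} = \left(q^{2} + q^{2}\right) + \frac{2}{q} = 2 q^{2} + \frac{2}{q} = \frac{2}{q} + 2 q^{2}$)
$\frac{-3538 + Y{\left(-37 \right)}}{-3506 - 1513} = \frac{-3538 + \frac{2 \left(1 + \left(-37\right)^{3}\right)}{-37}}{-3506 - 1513} = \frac{-3538 + 2 \left(- \frac{1}{37}\right) \left(1 - 50653\right)}{-5019} = \left(-3538 + 2 \left(- \frac{1}{37}\right) \left(-50652\right)\right) \left(- \frac{1}{5019}\right) = \left(-3538 + \frac{101304}{37}\right) \left(- \frac{1}{5019}\right) = \left(- \frac{29602}{37}\right) \left(- \frac{1}{5019}\right) = \frac{29602}{185703}$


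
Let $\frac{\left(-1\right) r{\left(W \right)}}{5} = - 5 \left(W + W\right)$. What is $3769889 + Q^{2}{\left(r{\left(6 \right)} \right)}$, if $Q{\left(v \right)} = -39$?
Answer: $3771410$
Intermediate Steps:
$r{\left(W \right)} = 50 W$ ($r{\left(W \right)} = - 5 \left(- 5 \left(W + W\right)\right) = - 5 \left(- 5 \cdot 2 W\right) = - 5 \left(- 10 W\right) = 50 W$)
$3769889 + Q^{2}{\left(r{\left(6 \right)} \right)} = 3769889 + \left(-39\right)^{2} = 3769889 + 1521 = 3771410$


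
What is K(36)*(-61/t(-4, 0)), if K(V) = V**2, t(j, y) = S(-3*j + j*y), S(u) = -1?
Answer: 79056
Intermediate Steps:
t(j, y) = -1
K(36)*(-61/t(-4, 0)) = 36**2*(-61/(-1)) = 1296*(-61*(-1)) = 1296*61 = 79056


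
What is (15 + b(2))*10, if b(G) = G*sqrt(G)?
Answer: 150 + 20*sqrt(2) ≈ 178.28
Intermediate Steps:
b(G) = G**(3/2)
(15 + b(2))*10 = (15 + 2**(3/2))*10 = (15 + 2*sqrt(2))*10 = 150 + 20*sqrt(2)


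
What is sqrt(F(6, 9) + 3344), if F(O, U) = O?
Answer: 5*sqrt(134) ≈ 57.879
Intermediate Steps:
sqrt(F(6, 9) + 3344) = sqrt(6 + 3344) = sqrt(3350) = 5*sqrt(134)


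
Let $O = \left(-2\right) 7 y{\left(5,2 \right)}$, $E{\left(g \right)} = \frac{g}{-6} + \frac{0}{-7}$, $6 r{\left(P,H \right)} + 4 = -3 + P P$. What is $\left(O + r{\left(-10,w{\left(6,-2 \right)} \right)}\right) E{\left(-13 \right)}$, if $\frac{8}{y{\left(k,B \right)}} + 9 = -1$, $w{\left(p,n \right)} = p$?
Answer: $\frac{1157}{20} \approx 57.85$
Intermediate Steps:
$y{\left(k,B \right)} = - \frac{4}{5}$ ($y{\left(k,B \right)} = \frac{8}{-9 - 1} = \frac{8}{-10} = 8 \left(- \frac{1}{10}\right) = - \frac{4}{5}$)
$r{\left(P,H \right)} = - \frac{7}{6} + \frac{P^{2}}{6}$ ($r{\left(P,H \right)} = - \frac{2}{3} + \frac{-3 + P P}{6} = - \frac{2}{3} + \frac{-3 + P^{2}}{6} = - \frac{2}{3} + \left(- \frac{1}{2} + \frac{P^{2}}{6}\right) = - \frac{7}{6} + \frac{P^{2}}{6}$)
$E{\left(g \right)} = - \frac{g}{6}$ ($E{\left(g \right)} = g \left(- \frac{1}{6}\right) + 0 \left(- \frac{1}{7}\right) = - \frac{g}{6} + 0 = - \frac{g}{6}$)
$O = \frac{56}{5}$ ($O = \left(-2\right) 7 \left(- \frac{4}{5}\right) = \left(-14\right) \left(- \frac{4}{5}\right) = \frac{56}{5} \approx 11.2$)
$\left(O + r{\left(-10,w{\left(6,-2 \right)} \right)}\right) E{\left(-13 \right)} = \left(\frac{56}{5} - \left(\frac{7}{6} - \frac{\left(-10\right)^{2}}{6}\right)\right) \left(\left(- \frac{1}{6}\right) \left(-13\right)\right) = \left(\frac{56}{5} + \left(- \frac{7}{6} + \frac{1}{6} \cdot 100\right)\right) \frac{13}{6} = \left(\frac{56}{5} + \left(- \frac{7}{6} + \frac{50}{3}\right)\right) \frac{13}{6} = \left(\frac{56}{5} + \frac{31}{2}\right) \frac{13}{6} = \frac{267}{10} \cdot \frac{13}{6} = \frac{1157}{20}$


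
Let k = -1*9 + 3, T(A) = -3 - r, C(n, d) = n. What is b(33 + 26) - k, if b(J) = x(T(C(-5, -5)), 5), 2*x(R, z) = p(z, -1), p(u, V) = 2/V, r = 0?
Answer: 5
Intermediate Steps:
T(A) = -3 (T(A) = -3 - 1*0 = -3 + 0 = -3)
x(R, z) = -1 (x(R, z) = (2/(-1))/2 = (2*(-1))/2 = (1/2)*(-2) = -1)
b(J) = -1
k = -6 (k = -9 + 3 = -6)
b(33 + 26) - k = -1 - 1*(-6) = -1 + 6 = 5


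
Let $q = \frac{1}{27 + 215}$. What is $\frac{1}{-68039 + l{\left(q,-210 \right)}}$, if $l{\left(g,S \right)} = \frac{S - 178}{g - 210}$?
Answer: $- \frac{50819}{3457580045} \approx -1.4698 \cdot 10^{-5}$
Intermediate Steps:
$q = \frac{1}{242} \approx 0.0041322$
$l{\left(g,S \right)} = \frac{-178 + S}{-210 + g}$ ($l{\left(g,S \right)} = \frac{S - 178}{-210 + g} = \frac{-178 + S}{-210 + g}$)
$\frac{1}{-68039 + l{\left(q,-210 \right)}} = \frac{1}{-68039 + \frac{-178 - 210}{-210 + \frac{1}{242}}} = \frac{1}{-68039 + \frac{1}{- \frac{50819}{242}} \left(-388\right)} = \frac{1}{-68039 - - \frac{93896}{50819}} = \frac{1}{-68039 + \frac{93896}{50819}} = \frac{1}{- \frac{3457580045}{50819}} = - \frac{50819}{3457580045}$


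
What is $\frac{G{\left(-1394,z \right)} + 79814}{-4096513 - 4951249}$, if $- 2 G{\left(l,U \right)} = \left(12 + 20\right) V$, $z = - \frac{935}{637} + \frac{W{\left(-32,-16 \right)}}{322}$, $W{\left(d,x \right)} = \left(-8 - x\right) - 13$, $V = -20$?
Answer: $- \frac{40067}{4523881} \approx -0.0088568$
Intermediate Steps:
$W{\left(d,x \right)} = -21 - x$ ($W{\left(d,x \right)} = \left(-8 - x\right) - 13 = -21 - x$)
$z = - \frac{43465}{29302}$ ($z = - \frac{935}{637} + \frac{-21 - -16}{322} = \left(-935\right) \frac{1}{637} + \left(-21 + 16\right) \frac{1}{322} = - \frac{935}{637} - \frac{5}{322} = - \frac{43465}{29302} \approx -1.4833$)
$G{\left(l,U \right)} = 320$ ($G{\left(l,U \right)} = - \frac{\left(12 + 20\right) \left(-20\right)}{2} = - \frac{32 \left(-20\right)}{2} = \left(- \frac{1}{2}\right) \left(-640\right) = 320$)
$\frac{G{\left(-1394,z \right)} + 79814}{-4096513 - 4951249} = \frac{320 + 79814}{-4096513 - 4951249} = \frac{80134}{-9047762} = 80134 \left(- \frac{1}{9047762}\right) = - \frac{40067}{4523881}$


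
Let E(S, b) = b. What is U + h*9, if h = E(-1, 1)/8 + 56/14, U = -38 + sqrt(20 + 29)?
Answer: 49/8 ≈ 6.1250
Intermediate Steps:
U = -31 (U = -38 + sqrt(49) = -38 + 7 = -31)
h = 33/8 (h = 1/8 + 56/14 = 1*(1/8) + 56*(1/14) = 1/8 + 4 = 33/8 ≈ 4.1250)
U + h*9 = -31 + (33/8)*9 = -31 + 297/8 = 49/8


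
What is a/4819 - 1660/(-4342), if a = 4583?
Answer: 13949463/10462049 ≈ 1.3333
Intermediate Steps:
a/4819 - 1660/(-4342) = 4583/4819 - 1660/(-4342) = 4583*(1/4819) - 1660*(-1/4342) = 4583/4819 + 830/2171 = 13949463/10462049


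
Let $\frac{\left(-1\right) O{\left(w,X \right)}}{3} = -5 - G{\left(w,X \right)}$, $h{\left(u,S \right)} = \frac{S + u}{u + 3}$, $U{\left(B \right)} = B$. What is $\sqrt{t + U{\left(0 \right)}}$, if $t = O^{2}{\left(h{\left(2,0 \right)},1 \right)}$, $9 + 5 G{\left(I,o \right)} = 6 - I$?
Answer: $\frac{324}{25} \approx 12.96$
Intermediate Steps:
$G{\left(I,o \right)} = - \frac{3}{5} - \frac{I}{5}$ ($G{\left(I,o \right)} = - \frac{9}{5} + \frac{6 - I}{5} = - \frac{9}{5} - \left(- \frac{6}{5} + \frac{I}{5}\right) = - \frac{3}{5} - \frac{I}{5}$)
$h{\left(u,S \right)} = \frac{S + u}{3 + u}$
$O{\left(w,X \right)} = \frac{66}{5} - \frac{3 w}{5}$ ($O{\left(w,X \right)} = - 3 \left(-5 - \left(- \frac{3}{5} - \frac{w}{5}\right)\right) = - 3 \left(-5 + \left(\frac{3}{5} + \frac{w}{5}\right)\right) = - 3 \left(- \frac{22}{5} + \frac{w}{5}\right) = \frac{66}{5} - \frac{3 w}{5}$)
$t = \frac{104976}{625}$ ($t = \left(\frac{66}{5} - \frac{3 \frac{0 + 2}{3 + 2}}{5}\right)^{2} = \left(\frac{66}{5} - \frac{3 \cdot \frac{1}{5} \cdot 2}{5}\right)^{2} = \left(\frac{66}{5} - \frac{6}{25}\right)^{2} = \left(\frac{324}{25}\right)^{2} = \frac{104976}{625} \approx 167.96$)
$\sqrt{t + U{\left(0 \right)}} = \sqrt{\frac{104976}{625} + 0} = \sqrt{\frac{104976}{625}} = \frac{324}{25}$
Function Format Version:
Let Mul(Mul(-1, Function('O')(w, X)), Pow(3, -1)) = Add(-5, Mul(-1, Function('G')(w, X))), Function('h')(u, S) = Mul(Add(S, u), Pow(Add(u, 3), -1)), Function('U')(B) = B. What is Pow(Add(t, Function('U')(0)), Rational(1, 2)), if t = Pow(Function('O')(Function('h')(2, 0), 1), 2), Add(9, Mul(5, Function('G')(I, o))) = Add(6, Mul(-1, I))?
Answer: Rational(324, 25) ≈ 12.960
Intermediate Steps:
Function('G')(I, o) = Add(Rational(-3, 5), Mul(Rational(-1, 5), I)) (Function('G')(I, o) = Add(Rational(-9, 5), Mul(Rational(1, 5), Add(6, Mul(-1, I)))) = Add(Rational(-9, 5), Add(Rational(6, 5), Mul(Rational(-1, 5), I))) = Add(Rational(-3, 5), Mul(Rational(-1, 5), I)))
Function('h')(u, S) = Mul(Pow(Add(3, u), -1), Add(S, u)) (Function('h')(u, S) = Mul(Add(S, u), Pow(Add(3, u), -1)) = Mul(Pow(Add(3, u), -1), Add(S, u)))
Function('O')(w, X) = Add(Rational(66, 5), Mul(Rational(-3, 5), w)) (Function('O')(w, X) = Mul(-3, Add(-5, Mul(-1, Add(Rational(-3, 5), Mul(Rational(-1, 5), w))))) = Mul(-3, Add(-5, Add(Rational(3, 5), Mul(Rational(1, 5), w)))) = Mul(-3, Add(Rational(-22, 5), Mul(Rational(1, 5), w))) = Add(Rational(66, 5), Mul(Rational(-3, 5), w)))
t = Rational(104976, 625) (t = Pow(Add(Rational(66, 5), Mul(Rational(-3, 5), Mul(Pow(Add(3, 2), -1), Add(0, 2)))), 2) = Pow(Add(Rational(66, 5), Mul(Rational(-3, 5), Mul(Pow(5, -1), 2))), 2) = Pow(Add(Rational(66, 5), Mul(Rational(-3, 5), Mul(Rational(1, 5), 2))), 2) = Pow(Add(Rational(66, 5), Mul(Rational(-3, 5), Rational(2, 5))), 2) = Pow(Add(Rational(66, 5), Rational(-6, 25)), 2) = Pow(Rational(324, 25), 2) = Rational(104976, 625) ≈ 167.96)
Pow(Add(t, Function('U')(0)), Rational(1, 2)) = Pow(Add(Rational(104976, 625), 0), Rational(1, 2)) = Pow(Rational(104976, 625), Rational(1, 2)) = Rational(324, 25)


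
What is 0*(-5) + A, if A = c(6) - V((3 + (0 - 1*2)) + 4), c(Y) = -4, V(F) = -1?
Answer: -3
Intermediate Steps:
A = -3 (A = -4 - 1*(-1) = -4 + 1 = -3)
0*(-5) + A = 0*(-5) - 3 = 0 - 3 = -3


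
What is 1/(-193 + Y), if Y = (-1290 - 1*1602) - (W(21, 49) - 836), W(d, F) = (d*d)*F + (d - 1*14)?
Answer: -1/23865 ≈ -4.1902e-5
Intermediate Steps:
W(d, F) = -14 + d + F*d² (W(d, F) = d²*F + (d - 14) = F*d² + (-14 + d) = -14 + d + F*d²)
Y = -23672 (Y = (-1290 - 1*1602) - ((-14 + 21 + 49*21²) - 836) = (-1290 - 1602) - ((-14 + 21 + 49*441) - 836) = -2892 - ((-14 + 21 + 21609) - 836) = -2892 - (21616 - 836) = -2892 - 1*20780 = -2892 - 20780 = -23672)
1/(-193 + Y) = 1/(-193 - 23672) = 1/(-23865) = -1/23865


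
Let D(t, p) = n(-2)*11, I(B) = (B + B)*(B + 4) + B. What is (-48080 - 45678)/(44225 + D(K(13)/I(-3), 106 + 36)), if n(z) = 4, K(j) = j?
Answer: -93758/44269 ≈ -2.1179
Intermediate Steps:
I(B) = B + 2*B*(4 + B) (I(B) = (2*B)*(4 + B) + B = 2*B*(4 + B) + B = B + 2*B*(4 + B))
D(t, p) = 44 (D(t, p) = 4*11 = 44)
(-48080 - 45678)/(44225 + D(K(13)/I(-3), 106 + 36)) = (-48080 - 45678)/(44225 + 44) = -93758/44269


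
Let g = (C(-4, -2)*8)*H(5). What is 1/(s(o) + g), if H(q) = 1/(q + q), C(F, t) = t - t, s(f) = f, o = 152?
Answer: 1/152 ≈ 0.0065789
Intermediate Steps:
C(F, t) = 0
H(q) = 1/(2*q)
g = 0 (g = (0*8)*((½)/5) = 0*((½)*(⅕)) = 0*(⅒) = 0)
1/(s(o) + g) = 1/(152 + 0) = 1/152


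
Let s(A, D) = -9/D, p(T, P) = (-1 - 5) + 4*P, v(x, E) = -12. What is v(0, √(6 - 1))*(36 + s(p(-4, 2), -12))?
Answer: -441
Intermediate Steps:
p(T, P) = -6 + 4*P
v(0, √(6 - 1))*(36 + s(p(-4, 2), -12)) = -12*(36 - 9/(-12)) = -12*(36 - 9*(-1/12)) = -12*(36 + ¾) = -12*147/4 = -441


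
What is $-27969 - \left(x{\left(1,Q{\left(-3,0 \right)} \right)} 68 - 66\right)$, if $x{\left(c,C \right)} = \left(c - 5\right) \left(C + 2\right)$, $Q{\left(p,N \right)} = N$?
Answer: $-27359$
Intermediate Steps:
$x{\left(c,C \right)} = \left(-5 + c\right) \left(2 + C\right)$
$-27969 - \left(x{\left(1,Q{\left(-3,0 \right)} \right)} 68 - 66\right) = -27969 - \left(\left(-10 - 0 + 2 \cdot 1 + 0 \cdot 1\right) 68 - 66\right) = -27969 - \left(\left(-10 + 0 + 2 + 0\right) 68 - 66\right) = -27969 - \left(\left(-8\right) 68 - 66\right) = -27969 - \left(-544 - 66\right) = -27969 - -610 = -27969 + 610 = -27359$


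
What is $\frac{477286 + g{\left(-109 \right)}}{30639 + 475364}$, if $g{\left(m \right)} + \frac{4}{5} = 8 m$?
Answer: $\frac{2382066}{2530015} \approx 0.94152$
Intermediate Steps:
$g{\left(m \right)} = - \frac{4}{5} + 8 m$
$\frac{477286 + g{\left(-109 \right)}}{30639 + 475364} = \frac{477286 + \left(- \frac{4}{5} + 8 \left(-109\right)\right)}{30639 + 475364} = \frac{477286 - \frac{4364}{5}}{506003} = \left(477286 - \frac{4364}{5}\right) \frac{1}{506003} = \frac{2382066}{5} \cdot \frac{1}{506003} = \frac{2382066}{2530015}$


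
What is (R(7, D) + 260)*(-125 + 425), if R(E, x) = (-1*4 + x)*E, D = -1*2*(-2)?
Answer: 78000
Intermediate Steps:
D = 4 (D = -2*(-2) = 4)
R(E, x) = E*(-4 + x) (R(E, x) = (-4 + x)*E = E*(-4 + x))
(R(7, D) + 260)*(-125 + 425) = (7*(-4 + 4) + 260)*(-125 + 425) = (7*0 + 260)*300 = (0 + 260)*300 = 260*300 = 78000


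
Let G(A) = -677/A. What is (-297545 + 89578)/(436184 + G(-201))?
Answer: -41801367/87673661 ≈ -0.47678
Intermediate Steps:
(-297545 + 89578)/(436184 + G(-201)) = (-297545 + 89578)/(436184 - 677/(-201)) = -207967/(436184 - 677*(-1/201)) = -207967/(436184 + 677/201) = -207967/87673661/201 = -207967*201/87673661 = -41801367/87673661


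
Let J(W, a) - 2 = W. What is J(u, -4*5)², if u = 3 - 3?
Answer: 4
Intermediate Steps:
u = 0
J(W, a) = 2 + W
J(u, -4*5)² = (2 + 0)² = 2² = 4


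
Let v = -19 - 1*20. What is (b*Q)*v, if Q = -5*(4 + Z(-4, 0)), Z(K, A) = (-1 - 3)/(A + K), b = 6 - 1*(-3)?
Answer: 8775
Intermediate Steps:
v = -39 (v = -19 - 20 = -39)
b = 9 (b = 6 + 3 = 9)
Z(K, A) = -4/(A + K)
Q = -25 (Q = -5*(4 - 4/(0 - 4)) = -5*(4 - 4/(-4)) = -5*(4 - 4*(-¼)) = -5*(4 + 1) = -5*5 = -25)
(b*Q)*v = (9*(-25))*(-39) = -225*(-39) = 8775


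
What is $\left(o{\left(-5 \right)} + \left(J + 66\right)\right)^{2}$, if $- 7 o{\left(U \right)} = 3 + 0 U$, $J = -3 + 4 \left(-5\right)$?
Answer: $\frac{88804}{49} \approx 1812.3$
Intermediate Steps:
$J = -23$ ($J = -3 - 20 = -23$)
$o{\left(U \right)} = - \frac{3}{7}$ ($o{\left(U \right)} = - \frac{3 + 0 U}{7} = - \frac{3 + 0}{7} = \left(- \frac{1}{7}\right) 3 = - \frac{3}{7}$)
$\left(o{\left(-5 \right)} + \left(J + 66\right)\right)^{2} = \left(- \frac{3}{7} + \left(-23 + 66\right)\right)^{2} = \left(- \frac{3}{7} + 43\right)^{2} = \left(\frac{298}{7}\right)^{2} = \frac{88804}{49}$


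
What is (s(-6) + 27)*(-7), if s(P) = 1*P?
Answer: -147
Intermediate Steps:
s(P) = P
(s(-6) + 27)*(-7) = (-6 + 27)*(-7) = 21*(-7) = -147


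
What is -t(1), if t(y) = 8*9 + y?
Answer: -73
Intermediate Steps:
t(y) = 72 + y
-t(1) = -(72 + 1) = -1*73 = -73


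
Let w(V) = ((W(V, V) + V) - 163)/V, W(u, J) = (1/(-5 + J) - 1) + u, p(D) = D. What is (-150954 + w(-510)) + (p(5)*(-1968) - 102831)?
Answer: -69240496489/262650 ≈ -2.6362e+5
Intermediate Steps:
W(u, J) = -1 + u + 1/(-5 + J) (W(u, J) = (-1 + 1/(-5 + J)) + u = -1 + u + 1/(-5 + J))
w(V) = (-163 + V + (6 + V² - 6*V)/(-5 + V))/V (w(V) = (((6 - V - 5*V + V*V)/(-5 + V) + V) - 163)/V = (((6 - V - 5*V + V²)/(-5 + V) + V) - 163)/V = (((6 + V² - 6*V)/(-5 + V) + V) - 163)/V = ((V + (6 + V² - 6*V)/(-5 + V)) - 163)/V = (-163 + V + (6 + V² - 6*V)/(-5 + V))/V)
(-150954 + w(-510)) + (p(5)*(-1968) - 102831) = (-150954 + (821 - 174*(-510) + 2*(-510)²)/((-510)*(-5 - 510))) + (5*(-1968) - 102831) = (-150954 - 1/510*(821 + 88740 + 2*260100)/(-515)) + (-9840 - 102831) = (-150954 - 1/510*(-1/515)*(821 + 88740 + 520200)) - 112671 = (-150954 - 1/510*(-1/515)*609761) - 112671 = (-150954 + 609761/262650) - 112671 = -39647458339/262650 - 112671 = -69240496489/262650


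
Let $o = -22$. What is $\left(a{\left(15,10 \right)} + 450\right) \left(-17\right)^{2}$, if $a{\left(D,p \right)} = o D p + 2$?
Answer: $-823072$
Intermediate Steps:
$a{\left(D,p \right)} = 2 - 22 D p$ ($a{\left(D,p \right)} = - 22 D p + 2 = 2 - 22 D p$)
$\left(a{\left(15,10 \right)} + 450\right) \left(-17\right)^{2} = \left(\left(2 - 330 \cdot 10\right) + 450\right) \left(-17\right)^{2} = \left(\left(2 - 3300\right) + 450\right) 289 = \left(-3298 + 450\right) 289 = \left(-2848\right) 289 = -823072$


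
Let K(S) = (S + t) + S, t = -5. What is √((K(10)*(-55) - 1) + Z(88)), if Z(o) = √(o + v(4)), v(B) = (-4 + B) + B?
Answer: √(-826 + 2*√23) ≈ 28.573*I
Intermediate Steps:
v(B) = -4 + 2*B
K(S) = -5 + 2*S (K(S) = (S - 5) + S = (-5 + S) + S = -5 + 2*S)
Z(o) = √(4 + o) (Z(o) = √(o + (-4 + 2*4)) = √(o + (-4 + 8)) = √(o + 4) = √(4 + o))
√((K(10)*(-55) - 1) + Z(88)) = √(((-5 + 2*10)*(-55) - 1) + √(4 + 88)) = √(((-5 + 20)*(-55) - 1) + √92) = √((15*(-55) - 1) + 2*√23) = √((-825 - 1) + 2*√23) = √(-826 + 2*√23)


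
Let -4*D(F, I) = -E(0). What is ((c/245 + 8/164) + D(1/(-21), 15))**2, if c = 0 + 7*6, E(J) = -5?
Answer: 34939921/32947600 ≈ 1.0605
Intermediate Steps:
c = 42 (c = 0 + 42 = 42)
D(F, I) = -5/4 (D(F, I) = -(-1)*(-5)/4 = -1/4*5 = -5/4)
((c/245 + 8/164) + D(1/(-21), 15))**2 = ((42/245 + 8/164) - 5/4)**2 = ((42*(1/245) + 8*(1/164)) - 5/4)**2 = ((6/35 + 2/41) - 5/4)**2 = (316/1435 - 5/4)**2 = (-5911/5740)**2 = 34939921/32947600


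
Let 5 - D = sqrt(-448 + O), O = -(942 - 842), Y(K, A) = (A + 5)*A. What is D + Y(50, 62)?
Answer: 4159 - 2*I*sqrt(137) ≈ 4159.0 - 23.409*I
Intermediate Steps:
Y(K, A) = A*(5 + A) (Y(K, A) = (5 + A)*A = A*(5 + A))
O = -100 (O = -1*100 = -100)
D = 5 - 2*I*sqrt(137) (D = 5 - sqrt(-448 - 100) = 5 - sqrt(-548) = 5 - 2*I*sqrt(137) ≈ 5.0 - 23.409*I)
D + Y(50, 62) = (5 - 2*I*sqrt(137)) + 62*(5 + 62) = (5 - 2*I*sqrt(137)) + 62*67 = (5 - 2*I*sqrt(137)) + 4154 = 4159 - 2*I*sqrt(137)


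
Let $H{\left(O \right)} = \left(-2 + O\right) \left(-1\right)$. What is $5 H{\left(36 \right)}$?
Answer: $-170$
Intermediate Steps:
$H{\left(O \right)} = 2 - O$
$5 H{\left(36 \right)} = 5 \left(2 - 36\right) = 5 \left(-34\right) = -170$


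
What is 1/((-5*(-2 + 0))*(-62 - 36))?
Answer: -1/980 ≈ -0.0010204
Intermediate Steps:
1/((-5*(-2 + 0))*(-62 - 36)) = 1/(-5*(-2)*(-98)) = 1/(10*(-98)) = 1/(-980) = -1/980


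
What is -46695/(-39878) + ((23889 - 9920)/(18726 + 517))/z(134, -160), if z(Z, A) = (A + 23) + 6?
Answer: 117153241153/100525778374 ≈ 1.1654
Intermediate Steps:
z(Z, A) = 29 + A (z(Z, A) = (23 + A) + 6 = 29 + A)
-46695/(-39878) + ((23889 - 9920)/(18726 + 517))/z(134, -160) = -46695/(-39878) + ((23889 - 9920)/(18726 + 517))/(29 - 160) = -46695*(-1/39878) + (13969/19243)/(-131) = 46695/39878 + (13969*(1/19243))*(-1/131) = 46695/39878 + (13969/19243)*(-1/131) = 46695/39878 - 13969/2520833 = 117153241153/100525778374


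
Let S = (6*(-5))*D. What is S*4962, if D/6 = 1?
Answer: -893160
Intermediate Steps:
D = 6 (D = 6*1 = 6)
S = -180 (S = (6*(-5))*6 = -30*6 = -180)
S*4962 = -180*4962 = -893160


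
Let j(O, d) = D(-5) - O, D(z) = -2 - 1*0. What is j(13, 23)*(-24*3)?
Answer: 1080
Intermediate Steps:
D(z) = -2 (D(z) = -2 + 0 = -2)
j(O, d) = -2 - O
j(13, 23)*(-24*3) = (-2 - 1*13)*(-24*3) = (-2 - 13)*(-72) = -15*(-72) = 1080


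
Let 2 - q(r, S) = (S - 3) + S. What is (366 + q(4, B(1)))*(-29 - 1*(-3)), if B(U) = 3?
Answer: -9490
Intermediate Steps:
q(r, S) = 5 - 2*S (q(r, S) = 2 - ((S - 3) + S) = 2 - ((-3 + S) + S) = 2 - (-3 + 2*S) = 2 + (3 - 2*S) = 5 - 2*S)
(366 + q(4, B(1)))*(-29 - 1*(-3)) = (366 + (5 - 2*3))*(-29 - 1*(-3)) = (366 + (5 - 6))*(-29 + 3) = (366 - 1)*(-26) = 365*(-26) = -9490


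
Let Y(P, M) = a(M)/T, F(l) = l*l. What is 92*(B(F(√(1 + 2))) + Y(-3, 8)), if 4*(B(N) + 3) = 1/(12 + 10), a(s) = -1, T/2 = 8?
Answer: -12351/44 ≈ -280.70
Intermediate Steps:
T = 16 (T = 2*8 = 16)
F(l) = l²
Y(P, M) = -1/16
B(N) = -263/88 (B(N) = -3 + 1/(4*(12 + 10)) = -3 + (¼)/22 = -3 + (¼)*(1/22) = -3 + 1/88 = -263/88)
92*(B(F(√(1 + 2))) + Y(-3, 8)) = 92*(-263/88 - 1/16) = 92*(-537/176) = -12351/44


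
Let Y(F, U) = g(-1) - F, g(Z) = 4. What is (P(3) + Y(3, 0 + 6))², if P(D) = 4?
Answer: 25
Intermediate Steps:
Y(F, U) = 4 - F
(P(3) + Y(3, 0 + 6))² = (4 + (4 - 1*3))² = (4 + (4 - 3))² = (4 + 1)² = 5² = 25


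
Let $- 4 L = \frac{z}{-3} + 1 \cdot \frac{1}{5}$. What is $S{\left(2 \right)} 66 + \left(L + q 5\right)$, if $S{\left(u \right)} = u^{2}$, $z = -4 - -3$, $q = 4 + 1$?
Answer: $\frac{4333}{15} \approx 288.87$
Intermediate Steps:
$q = 5$
$z = -1$ ($z = -4 + 3 = -1$)
$L = - \frac{2}{15}$ ($L = - \frac{- \frac{1}{-3} + 1 \cdot \frac{1}{5}}{4} = - \frac{\left(-1\right) \left(- \frac{1}{3}\right) + 1 \cdot \frac{1}{5}}{4} = - \frac{\frac{1}{3} + \frac{1}{5}}{4} = \left(- \frac{1}{4}\right) \frac{8}{15} = - \frac{2}{15} \approx -0.13333$)
$S{\left(2 \right)} 66 + \left(L + q 5\right) = 2^{2} \cdot 66 + \left(- \frac{2}{15} + 5 \cdot 5\right) = 4 \cdot 66 + \left(- \frac{2}{15} + 25\right) = 264 + \frac{373}{15} = \frac{4333}{15}$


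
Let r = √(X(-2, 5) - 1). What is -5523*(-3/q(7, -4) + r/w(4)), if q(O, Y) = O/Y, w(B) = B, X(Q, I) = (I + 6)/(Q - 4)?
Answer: -9468 - 1841*I*√102/8 ≈ -9468.0 - 2324.1*I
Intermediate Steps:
X(Q, I) = (6 + I)/(-4 + Q)
r = I*√102/6 (r = √((6 + 5)/(-4 - 2) - 1) = √(11/(-6) - 1) = √(-⅙*11 - 1) = √(-11/6 - 1) = √(-17/6) = I*√102/6 ≈ 1.6833*I)
-5523*(-3/q(7, -4) + r/w(4)) = -5523*(-3/(7/(-4)) + (I*√102/6)/4) = -5523*(-3/(7*(-¼)) + (I*√102/6)*(¼)) = -5523*(-3/(-7/4) + I*√102/24) = -5523*(-3*(-4/7) + I*√102/24) = -5523*(12/7 + I*√102/24) = -9468 - 1841*I*√102/8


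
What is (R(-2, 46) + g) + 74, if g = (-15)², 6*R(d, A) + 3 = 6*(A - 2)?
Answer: 685/2 ≈ 342.50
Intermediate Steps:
R(d, A) = -5/2 + A (R(d, A) = -½ + (6*(A - 2))/6 = -½ + (6*(-2 + A))/6 = -½ + (-12 + 6*A)/6 = -½ + (-2 + A) = -5/2 + A)
g = 225
(R(-2, 46) + g) + 74 = ((-5/2 + 46) + 225) + 74 = (87/2 + 225) + 74 = 537/2 + 74 = 685/2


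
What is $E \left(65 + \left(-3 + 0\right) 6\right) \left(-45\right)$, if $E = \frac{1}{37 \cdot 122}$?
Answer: $- \frac{2115}{4514} \approx -0.46854$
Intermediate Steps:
$E = \frac{1}{4514}$ ($E = \frac{1}{37} \cdot \frac{1}{122} = \frac{1}{4514} \approx 0.00022153$)
$E \left(65 + \left(-3 + 0\right) 6\right) \left(-45\right) = \frac{65 + \left(-3 + 0\right) 6}{4514} \left(-45\right) = \frac{65 - 18}{4514} \left(-45\right) = \frac{1}{4514} \cdot 47 \left(-45\right) = \frac{47}{4514} \left(-45\right) = - \frac{2115}{4514}$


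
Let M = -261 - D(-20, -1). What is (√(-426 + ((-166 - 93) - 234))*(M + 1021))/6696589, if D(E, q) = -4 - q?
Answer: 763*I*√919/6696589 ≈ 0.0034541*I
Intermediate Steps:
M = -258 (M = -261 - (-4 - 1*(-1)) = -261 - (-4 + 1) = -261 - 1*(-3) = -261 + 3 = -258)
(√(-426 + ((-166 - 93) - 234))*(M + 1021))/6696589 = (√(-426 + ((-166 - 93) - 234))*(-258 + 1021))/6696589 = (√(-426 + (-259 - 234))*763)*(1/6696589) = (√(-426 - 493)*763)*(1/6696589) = (√(-919)*763)*(1/6696589) = ((I*√919)*763)*(1/6696589) = (763*I*√919)*(1/6696589) = 763*I*√919/6696589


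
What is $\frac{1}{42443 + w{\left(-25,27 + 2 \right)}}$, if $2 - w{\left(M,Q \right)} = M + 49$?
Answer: $\frac{1}{42421} \approx 2.3573 \cdot 10^{-5}$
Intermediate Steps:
$w{\left(M,Q \right)} = -47 - M$ ($w{\left(M,Q \right)} = 2 - \left(M + 49\right) = 2 - \left(49 + M\right) = -47 - M$)
$\frac{1}{42443 + w{\left(-25,27 + 2 \right)}} = \frac{1}{42443 - 22} = \frac{1}{42421}$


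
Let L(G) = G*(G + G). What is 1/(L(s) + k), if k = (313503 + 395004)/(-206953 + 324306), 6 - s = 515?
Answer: 117353/60808573693 ≈ 1.9299e-6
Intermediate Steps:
s = -509 (s = 6 - 1*515 = 6 - 515 = -509)
L(G) = 2*G² (L(G) = G*(2*G) = 2*G²)
k = 708507/117353 ≈ 6.0374
1/(L(s) + k) = 1/(2*(-509)² + 708507/117353) = 1/(2*259081 + 708507/117353) = 1/(518162 + 708507/117353) = 1/(60808573693/117353) = 117353/60808573693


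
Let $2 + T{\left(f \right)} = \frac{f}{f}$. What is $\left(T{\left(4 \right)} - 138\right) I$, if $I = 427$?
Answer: $-59353$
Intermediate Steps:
$T{\left(f \right)} = -1$ ($T{\left(f \right)} = -2 + \frac{f}{f} = -2 + 1 = -1$)
$\left(T{\left(4 \right)} - 138\right) I = \left(-1 - 138\right) 427 = \left(-139\right) 427 = -59353$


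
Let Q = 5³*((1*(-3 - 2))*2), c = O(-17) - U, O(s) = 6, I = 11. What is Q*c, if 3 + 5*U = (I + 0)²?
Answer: 22000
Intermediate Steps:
U = 118/5 (U = -⅗ + (11 + 0)²/5 = -⅗ + (⅕)*11² = -⅗ + (⅕)*121 = -⅗ + 121/5 = 118/5 ≈ 23.600)
c = -88/5 (c = 6 - 1*118/5 = 6 - 118/5 = -88/5 ≈ -17.600)
Q = -1250 (Q = 125*((1*(-5))*2) = 125*(-5*2) = 125*(-10) = -1250)
Q*c = -1250*(-88/5) = 22000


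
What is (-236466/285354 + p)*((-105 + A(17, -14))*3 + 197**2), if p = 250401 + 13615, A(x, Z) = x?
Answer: 161327496136495/15853 ≈ 1.0176e+10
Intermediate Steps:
p = 264016
(-236466/285354 + p)*((-105 + A(17, -14))*3 + 197**2) = (-236466/285354 + 264016)*((-105 + 17)*3 + 197**2) = (-236466*1/285354 + 264016)*(-88*3 + 38809) = (-13137/15853 + 264016)*(-264 + 38809) = (4185432511/15853)*38545 = 161327496136495/15853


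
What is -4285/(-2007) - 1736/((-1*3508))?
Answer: 4628983/1760139 ≈ 2.6299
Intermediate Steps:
-4285/(-2007) - 1736/((-1*3508)) = -4285*(-1/2007) - 1736/(-3508) = 4285/2007 - 1736*(-1/3508) = 4285/2007 + 434/877 = 4628983/1760139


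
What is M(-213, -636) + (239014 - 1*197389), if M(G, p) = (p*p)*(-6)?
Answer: -2385351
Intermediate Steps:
M(G, p) = -6*p² (M(G, p) = p²*(-6) = -6*p²)
M(-213, -636) + (239014 - 1*197389) = -6*(-636)² + (239014 - 1*197389) = -6*404496 + (239014 - 197389) = -2426976 + 41625 = -2385351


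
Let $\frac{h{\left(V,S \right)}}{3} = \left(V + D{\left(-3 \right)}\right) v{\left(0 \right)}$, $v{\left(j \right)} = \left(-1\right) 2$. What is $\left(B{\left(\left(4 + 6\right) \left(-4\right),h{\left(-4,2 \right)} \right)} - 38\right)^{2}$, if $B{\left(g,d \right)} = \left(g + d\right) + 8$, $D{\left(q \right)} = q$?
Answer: $784$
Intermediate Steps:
$v{\left(j \right)} = -2$
$h{\left(V,S \right)} = 18 - 6 V$ ($h{\left(V,S \right)} = 3 \left(V - 3\right) \left(-2\right) = 3 \left(-3 + V\right) \left(-2\right) = 3 \left(6 - 2 V\right) = 18 - 6 V$)
$B{\left(g,d \right)} = 8 + d + g$ ($B{\left(g,d \right)} = \left(d + g\right) + 8 = 8 + d + g$)
$\left(B{\left(\left(4 + 6\right) \left(-4\right),h{\left(-4,2 \right)} \right)} - 38\right)^{2} = \left(\left(8 + \left(18 - -24\right) + \left(4 + 6\right) \left(-4\right)\right) - 38\right)^{2} = \left(\left(8 + \left(18 + 24\right) + 10 \left(-4\right)\right) - 38\right)^{2} = \left(\left(8 + 42 - 40\right) - 38\right)^{2} = \left(10 - 38\right)^{2} = \left(-28\right)^{2} = 784$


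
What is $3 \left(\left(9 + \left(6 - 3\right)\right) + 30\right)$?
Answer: $126$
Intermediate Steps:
$3 \left(\left(9 + \left(6 - 3\right)\right) + 30\right) = 3 \left(\left(9 + 3\right) + 30\right) = 3 \left(12 + 30\right) = 3 \cdot 42 = 126$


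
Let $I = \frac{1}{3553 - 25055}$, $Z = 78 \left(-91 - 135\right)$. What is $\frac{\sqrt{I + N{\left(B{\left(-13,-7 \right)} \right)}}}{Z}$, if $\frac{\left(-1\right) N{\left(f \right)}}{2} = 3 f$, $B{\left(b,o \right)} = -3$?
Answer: $- \frac{\sqrt{8322026570}}{379037256} \approx -0.00024068$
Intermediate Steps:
$Z = -17628$ ($Z = 78 \left(-226\right) = -17628$)
$N{\left(f \right)} = - 6 f$ ($N{\left(f \right)} = - 2 \cdot 3 f = - 6 f$)
$I = - \frac{1}{21502}$ ($I = \frac{1}{-21502} = - \frac{1}{21502} \approx -4.6507 \cdot 10^{-5}$)
$\frac{\sqrt{I + N{\left(B{\left(-13,-7 \right)} \right)}}}{Z} = \frac{\sqrt{- \frac{1}{21502} - -18}}{-17628} = \sqrt{- \frac{1}{21502} + 18} \left(- \frac{1}{17628}\right) = \sqrt{\frac{387035}{21502}} \left(- \frac{1}{17628}\right) = \frac{\sqrt{8322026570}}{21502} \left(- \frac{1}{17628}\right) = - \frac{\sqrt{8322026570}}{379037256}$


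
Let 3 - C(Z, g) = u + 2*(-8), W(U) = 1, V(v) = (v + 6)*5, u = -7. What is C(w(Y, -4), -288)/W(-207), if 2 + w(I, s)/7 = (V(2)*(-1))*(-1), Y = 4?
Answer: 26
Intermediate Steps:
V(v) = 30 + 5*v (V(v) = (6 + v)*5 = 30 + 5*v)
w(I, s) = 266 (w(I, s) = -14 + 7*(((30 + 5*2)*(-1))*(-1)) = -14 + 7*(((30 + 10)*(-1))*(-1)) = -14 + 7*((40*(-1))*(-1)) = -14 + 7*(-40*(-1)) = -14 + 7*40 = -14 + 280 = 266)
C(Z, g) = 26 (C(Z, g) = 3 - (-7 + 2*(-8)) = 3 - (-7 - 16) = 3 - 1*(-23) = 3 + 23 = 26)
C(w(Y, -4), -288)/W(-207) = 26/1 = 26*1 = 26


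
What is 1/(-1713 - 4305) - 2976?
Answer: -17909569/6018 ≈ -2976.0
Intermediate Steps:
1/(-1713 - 4305) - 2976 = 1/(-6018) - 2976 = -1/6018 - 2976 = -17909569/6018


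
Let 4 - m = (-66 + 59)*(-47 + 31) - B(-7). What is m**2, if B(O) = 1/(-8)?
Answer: 748225/64 ≈ 11691.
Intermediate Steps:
B(O) = -1/8
m = -865/8 (m = 4 - ((-66 + 59)*(-47 + 31) - 1*(-1/8)) = 4 - (-7*(-16) + 1/8) = 4 - (112 + 1/8) = 4 - 1*897/8 = 4 - 897/8 = -865/8 ≈ -108.13)
m**2 = (-865/8)**2 = 748225/64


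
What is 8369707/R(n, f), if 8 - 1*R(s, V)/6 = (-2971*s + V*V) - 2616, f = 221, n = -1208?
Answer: -8369707/21811110 ≈ -0.38374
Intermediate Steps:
R(s, V) = 15744 - 6*V² + 17826*s (R(s, V) = 48 - 6*((-2971*s + V*V) - 2616) = 48 - 6*((-2971*s + V²) - 2616) = 48 - 6*((V² - 2971*s) - 2616) = 48 - 6*(-2616 + V² - 2971*s) = 48 + (15696 - 6*V² + 17826*s) = 15744 - 6*V² + 17826*s)
8369707/R(n, f) = 8369707/(15744 - 6*221² + 17826*(-1208)) = 8369707/(15744 - 6*48841 - 21533808) = 8369707/(15744 - 293046 - 21533808) = 8369707/(-21811110) = 8369707*(-1/21811110) = -8369707/21811110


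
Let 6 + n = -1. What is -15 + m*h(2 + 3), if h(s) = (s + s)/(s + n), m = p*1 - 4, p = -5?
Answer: 30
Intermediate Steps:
n = -7 (n = -6 - 1 = -7)
m = -9 (m = -5*1 - 4 = -5 - 4 = -9)
h(s) = 2*s/(-7 + s) (h(s) = (s + s)/(s - 7) = (2*s)/(-7 + s) = 2*s/(-7 + s))
-15 + m*h(2 + 3) = -15 - 18*(2 + 3)/(-7 + (2 + 3)) = -15 - 18*5/(-7 + 5) = -15 - 18*5/(-2) = -15 - 18*5*(-1)/2 = -15 - 9*(-5) = -15 + 45 = 30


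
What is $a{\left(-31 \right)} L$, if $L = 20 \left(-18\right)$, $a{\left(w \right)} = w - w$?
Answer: $0$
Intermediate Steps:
$a{\left(w \right)} = 0$
$L = -360$
$a{\left(-31 \right)} L = 0 \left(-360\right) = 0$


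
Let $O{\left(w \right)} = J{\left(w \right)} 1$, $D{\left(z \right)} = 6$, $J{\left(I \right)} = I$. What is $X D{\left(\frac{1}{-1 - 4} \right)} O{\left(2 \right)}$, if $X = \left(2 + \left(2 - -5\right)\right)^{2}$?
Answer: $972$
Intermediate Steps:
$O{\left(w \right)} = w$ ($O{\left(w \right)} = w 1 = w$)
$X = 81$ ($X = \left(2 + \left(2 + 5\right)\right)^{2} = \left(2 + 7\right)^{2} = 9^{2} = 81$)
$X D{\left(\frac{1}{-1 - 4} \right)} O{\left(2 \right)} = 81 \cdot 6 \cdot 2 = 486 \cdot 2 = 972$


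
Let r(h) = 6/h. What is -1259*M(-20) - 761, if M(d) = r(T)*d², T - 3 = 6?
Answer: -1009483/3 ≈ -3.3649e+5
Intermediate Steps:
T = 9 (T = 3 + 6 = 9)
M(d) = 2*d²/3 (M(d) = (6/9)*d² = (6*(⅑))*d² = 2*d²/3)
-1259*M(-20) - 761 = -2518*(-20)²/3 - 761 = -2518*400/3 - 761 = -1259*800/3 - 761 = -1007200/3 - 761 = -1009483/3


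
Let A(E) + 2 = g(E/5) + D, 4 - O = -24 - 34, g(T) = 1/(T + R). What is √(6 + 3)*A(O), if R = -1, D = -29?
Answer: -1762/19 ≈ -92.737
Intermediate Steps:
g(T) = 1/(-1 + T) (g(T) = 1/(T - 1) = 1/(-1 + T))
O = 62 (O = 4 - (-24 - 34) = 4 - 1*(-58) = 4 + 58 = 62)
A(E) = -31 + 1/(-1 + E/5) (A(E) = -2 + (1/(-1 + E/5) - 29) = -2 + (-29 + 1/(-1 + E/5)) = -31 + 1/(-1 + E/5))
√(6 + 3)*A(O) = √(6 + 3)*((160 - 31*62)/(-5 + 62)) = √9*((160 - 1922)/57) = 3*((1/57)*(-1762)) = 3*(-1762/57) = -1762/19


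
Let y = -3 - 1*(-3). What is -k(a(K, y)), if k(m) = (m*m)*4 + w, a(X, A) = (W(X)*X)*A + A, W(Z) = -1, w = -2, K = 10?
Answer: 2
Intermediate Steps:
y = 0 (y = -3 + 3 = 0)
a(X, A) = A - A*X (a(X, A) = (-X)*A + A = -A*X + A = A - A*X)
k(m) = -2 + 4*m² (k(m) = (m*m)*4 - 2 = m²*4 - 2 = 4*m² - 2 = -2 + 4*m²)
-k(a(K, y)) = -(-2 + 4*(0*(1 - 1*10))²) = -(-2 + 4*(0*(1 - 10))²) = -(-2 + 4*(0*(-9))²) = -(-2 + 4*0²) = -(-2 + 4*0) = -(-2 + 0) = -1*(-2) = 2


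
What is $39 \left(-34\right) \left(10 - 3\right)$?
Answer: $-9282$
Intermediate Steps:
$39 \left(-34\right) \left(10 - 3\right) = - 1326 \left(10 - 3\right) = \left(-1326\right) 7 = -9282$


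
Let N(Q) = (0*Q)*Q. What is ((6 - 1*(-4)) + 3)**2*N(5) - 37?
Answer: -37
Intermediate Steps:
N(Q) = 0 (N(Q) = 0*Q = 0)
((6 - 1*(-4)) + 3)**2*N(5) - 37 = ((6 - 1*(-4)) + 3)**2*0 - 37 = ((6 + 4) + 3)**2*0 - 37 = (10 + 3)**2*0 - 37 = 13**2*0 - 37 = 169*0 - 37 = 0 - 37 = -37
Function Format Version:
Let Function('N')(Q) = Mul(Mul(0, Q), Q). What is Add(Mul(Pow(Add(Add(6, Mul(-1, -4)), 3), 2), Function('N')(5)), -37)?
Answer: -37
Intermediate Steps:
Function('N')(Q) = 0 (Function('N')(Q) = Mul(0, Q) = 0)
Add(Mul(Pow(Add(Add(6, Mul(-1, -4)), 3), 2), Function('N')(5)), -37) = Add(Mul(Pow(Add(Add(6, Mul(-1, -4)), 3), 2), 0), -37) = Add(Mul(Pow(Add(Add(6, 4), 3), 2), 0), -37) = Add(Mul(Pow(Add(10, 3), 2), 0), -37) = Add(Mul(Pow(13, 2), 0), -37) = Add(Mul(169, 0), -37) = Add(0, -37) = -37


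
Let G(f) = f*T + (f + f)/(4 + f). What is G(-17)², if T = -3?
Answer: 485809/169 ≈ 2874.6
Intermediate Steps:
G(f) = -3*f + 2*f/(4 + f) (G(f) = f*(-3) + (f + f)/(4 + f) = -3*f + (2*f)/(4 + f) = -3*f + 2*f/(4 + f))
G(-17)² = (-1*(-17)*(10 + 3*(-17))/(4 - 17))² = (-1*(-17)*(10 - 51)/(-13))² = (-1*(-17)*(-1/13)*(-41))² = (697/13)² = 485809/169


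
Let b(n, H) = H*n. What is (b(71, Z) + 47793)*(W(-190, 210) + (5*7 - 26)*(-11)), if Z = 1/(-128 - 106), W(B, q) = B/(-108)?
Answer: -58724511241/12636 ≈ -4.6474e+6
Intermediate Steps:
W(B, q) = -B/108 (W(B, q) = B*(-1/108) = -B/108)
Z = -1/234 (Z = 1/(-234) = -1/234 ≈ -0.0042735)
(b(71, Z) + 47793)*(W(-190, 210) + (5*7 - 26)*(-11)) = (-1/234*71 + 47793)*(-1/108*(-190) + (5*7 - 26)*(-11)) = (-71/234 + 47793)*(95/54 + (35 - 26)*(-11)) = 11183491*(95/54 + 9*(-11))/234 = 11183491*(95/54 - 99)/234 = (11183491/234)*(-5251/54) = -58724511241/12636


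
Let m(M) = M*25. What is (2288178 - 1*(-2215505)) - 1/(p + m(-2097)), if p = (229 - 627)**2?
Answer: 477295820656/105979 ≈ 4.5037e+6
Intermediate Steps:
m(M) = 25*M
p = 158404 (p = (-398)**2 = 158404)
(2288178 - 1*(-2215505)) - 1/(p + m(-2097)) = (2288178 - 1*(-2215505)) - 1/(158404 + 25*(-2097)) = (2288178 + 2215505) - 1/(158404 - 52425) = 4503683 - 1/105979 = 477295820656/105979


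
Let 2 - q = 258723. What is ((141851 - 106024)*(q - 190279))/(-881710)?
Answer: 1608632300/88171 ≈ 18244.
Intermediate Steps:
q = -258721 (q = 2 - 1*258723 = 2 - 258723 = -258721)
((141851 - 106024)*(q - 190279))/(-881710) = ((141851 - 106024)*(-258721 - 190279))/(-881710) = (35827*(-449000))*(-1/881710) = -16086323000*(-1/881710) = 1608632300/88171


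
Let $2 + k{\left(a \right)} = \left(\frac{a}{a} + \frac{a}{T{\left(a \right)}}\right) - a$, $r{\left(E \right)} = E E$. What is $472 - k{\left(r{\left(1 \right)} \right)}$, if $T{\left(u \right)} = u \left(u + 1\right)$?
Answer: $\frac{947}{2} \approx 473.5$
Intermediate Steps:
$r{\left(E \right)} = E^{2}$
$T{\left(u \right)} = u \left(1 + u\right)$
$k{\left(a \right)} = -1 + \frac{1}{1 + a} - a$ ($k{\left(a \right)} = -2 - \left(a - \frac{a}{a} - \frac{a}{a \left(1 + a\right)}\right) = -2 - \left(-1 + a - a \frac{1}{a \left(1 + a\right)}\right) = -2 - \left(-1 + a - \frac{1}{1 + a}\right) = -2 + \left(1 + \frac{1}{1 + a} - a\right) = -1 + \frac{1}{1 + a} - a$)
$472 - k{\left(r{\left(1 \right)} \right)} = 472 - \frac{1^{2} \left(-2 - 1^{2}\right)}{1 + 1^{2}} = 472 - 1 \frac{1}{1 + 1} \left(-2 - 1\right) = 472 - 1 \cdot \frac{1}{2} \left(-2 - 1\right) = 472 - 1 \cdot \frac{1}{2} \left(-3\right) = 472 - - \frac{3}{2} = 472 + \frac{3}{2} = \frac{947}{2}$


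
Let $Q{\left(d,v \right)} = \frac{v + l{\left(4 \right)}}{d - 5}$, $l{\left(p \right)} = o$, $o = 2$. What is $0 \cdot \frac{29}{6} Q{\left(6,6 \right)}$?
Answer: $0$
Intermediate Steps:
$l{\left(p \right)} = 2$
$Q{\left(d,v \right)} = \frac{2 + v}{-5 + d}$ ($Q{\left(d,v \right)} = \frac{v + 2}{d - 5} = \frac{2 + v}{-5 + d}$)
$0 \cdot \frac{29}{6} Q{\left(6,6 \right)} = 0 \cdot \frac{29}{6} \frac{2 + 6}{-5 + 6} = 0 \cdot 29 \cdot \frac{1}{6} \cdot 1^{-1} \cdot 8 = 0 \cdot \frac{29}{6} \cdot 1 \cdot 8 = 0 \cdot 8 = 0$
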